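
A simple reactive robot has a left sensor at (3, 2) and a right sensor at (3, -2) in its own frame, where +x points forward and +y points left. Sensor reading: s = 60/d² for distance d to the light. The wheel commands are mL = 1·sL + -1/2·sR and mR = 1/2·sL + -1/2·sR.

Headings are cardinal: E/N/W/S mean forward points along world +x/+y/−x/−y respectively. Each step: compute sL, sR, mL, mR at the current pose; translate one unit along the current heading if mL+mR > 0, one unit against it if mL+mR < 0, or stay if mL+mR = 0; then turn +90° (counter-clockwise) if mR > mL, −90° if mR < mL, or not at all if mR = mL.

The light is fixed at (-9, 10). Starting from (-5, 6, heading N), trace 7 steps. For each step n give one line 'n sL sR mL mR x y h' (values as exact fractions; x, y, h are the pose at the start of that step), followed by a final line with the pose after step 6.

n=0: pose=(-5,6,N); sL=12, sR=60/37; mL=414/37, mR=192/37; mL+mR=606/37 → advance +1; mR−mL=-6 → turn -1·90°
n=1: pose=(-5,7,E); sL=6/5, sR=30/37; mL=147/185, mR=36/185; mL+mR=183/185 → advance +1; mR−mL=-3/5 → turn -1·90°
n=2: pose=(-4,7,S); sL=12/17, sR=4/3; mL=2/51, mR=-16/51; mL+mR=-14/51 → advance -1; mR−mL=-6/17 → turn -1·90°
n=3: pose=(-4,8,W); sL=3, sR=15; mL=-9/2, mR=-6; mL+mR=-21/2 → advance -1; mR−mL=-3/2 → turn -1·90°
n=4: pose=(-3,8,N); sL=60/17, sR=12/13; mL=678/221, mR=288/221; mL+mR=966/221 → advance +1; mR−mL=-30/17 → turn -1·90°
n=5: pose=(-3,9,E); sL=30/41, sR=2/3; mL=49/123, mR=4/123; mL+mR=53/123 → advance +1; mR−mL=-15/41 → turn -1·90°
n=6: pose=(-2,9,S); sL=60/97, sR=60/41; mL=-450/3977, mR=-1680/3977; mL+mR=-2130/3977 → advance -1; mR−mL=-30/97 → turn -1·90°

0 12 60/37 414/37 192/37 -5 6 N
1 6/5 30/37 147/185 36/185 -5 7 E
2 12/17 4/3 2/51 -16/51 -4 7 S
3 3 15 -9/2 -6 -4 8 W
4 60/17 12/13 678/221 288/221 -3 8 N
5 30/41 2/3 49/123 4/123 -3 9 E
6 60/97 60/41 -450/3977 -1680/3977 -2 9 S
final -2 10 W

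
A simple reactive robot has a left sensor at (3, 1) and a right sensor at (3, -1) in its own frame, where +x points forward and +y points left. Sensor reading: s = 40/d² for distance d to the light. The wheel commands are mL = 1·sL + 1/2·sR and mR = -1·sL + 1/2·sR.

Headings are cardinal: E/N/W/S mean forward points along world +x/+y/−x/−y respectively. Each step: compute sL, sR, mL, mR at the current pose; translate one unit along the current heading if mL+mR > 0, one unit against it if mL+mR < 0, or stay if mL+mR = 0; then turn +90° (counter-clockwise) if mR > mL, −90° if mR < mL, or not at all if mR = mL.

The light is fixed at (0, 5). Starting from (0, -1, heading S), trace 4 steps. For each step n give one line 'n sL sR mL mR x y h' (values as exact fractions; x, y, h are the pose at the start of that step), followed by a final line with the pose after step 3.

0 20/41 20/41 30/41 -10/41 0 -1 S
1 40/73 8/9 652/657 -68/657 0 -2 W
2 2 5/2 13/4 -3/4 -1 -2 N
3 40/29 40/53 2700/1537 -1540/1537 -1 -1 E
final 0 -1 S

n=0: pose=(0,-1,S); sL=20/41, sR=20/41; mL=30/41, mR=-10/41; mL+mR=20/41 → advance +1; mR−mL=-40/41 → turn -1·90°
n=1: pose=(0,-2,W); sL=40/73, sR=8/9; mL=652/657, mR=-68/657; mL+mR=8/9 → advance +1; mR−mL=-80/73 → turn -1·90°
n=2: pose=(-1,-2,N); sL=2, sR=5/2; mL=13/4, mR=-3/4; mL+mR=5/2 → advance +1; mR−mL=-4 → turn -1·90°
n=3: pose=(-1,-1,E); sL=40/29, sR=40/53; mL=2700/1537, mR=-1540/1537; mL+mR=40/53 → advance +1; mR−mL=-80/29 → turn -1·90°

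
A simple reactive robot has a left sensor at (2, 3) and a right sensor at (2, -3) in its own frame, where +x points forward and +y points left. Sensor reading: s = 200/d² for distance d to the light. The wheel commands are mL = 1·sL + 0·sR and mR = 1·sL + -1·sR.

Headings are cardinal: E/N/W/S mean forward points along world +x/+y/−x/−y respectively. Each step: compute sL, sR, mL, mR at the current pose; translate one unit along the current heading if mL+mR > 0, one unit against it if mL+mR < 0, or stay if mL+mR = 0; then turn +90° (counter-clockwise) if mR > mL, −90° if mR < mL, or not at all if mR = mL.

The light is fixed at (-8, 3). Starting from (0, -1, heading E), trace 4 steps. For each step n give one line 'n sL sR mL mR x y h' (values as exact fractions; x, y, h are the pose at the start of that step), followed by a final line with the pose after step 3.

0 200/101 200/149 200/101 9600/15049 0 -1 E
1 10/9 25/9 10/9 -5/3 1 -1 S
2 40/17 200/49 40/17 -1440/833 1 0 W
3 100/13 100/61 100/13 4800/793 0 0 N
final 0 1 E

n=0: pose=(0,-1,E); sL=200/101, sR=200/149; mL=200/101, mR=9600/15049; mL+mR=39400/15049 → advance +1; mR−mL=-200/149 → turn -1·90°
n=1: pose=(1,-1,S); sL=10/9, sR=25/9; mL=10/9, mR=-5/3; mL+mR=-5/9 → advance -1; mR−mL=-25/9 → turn -1·90°
n=2: pose=(1,0,W); sL=40/17, sR=200/49; mL=40/17, mR=-1440/833; mL+mR=520/833 → advance +1; mR−mL=-200/49 → turn -1·90°
n=3: pose=(0,0,N); sL=100/13, sR=100/61; mL=100/13, mR=4800/793; mL+mR=10900/793 → advance +1; mR−mL=-100/61 → turn -1·90°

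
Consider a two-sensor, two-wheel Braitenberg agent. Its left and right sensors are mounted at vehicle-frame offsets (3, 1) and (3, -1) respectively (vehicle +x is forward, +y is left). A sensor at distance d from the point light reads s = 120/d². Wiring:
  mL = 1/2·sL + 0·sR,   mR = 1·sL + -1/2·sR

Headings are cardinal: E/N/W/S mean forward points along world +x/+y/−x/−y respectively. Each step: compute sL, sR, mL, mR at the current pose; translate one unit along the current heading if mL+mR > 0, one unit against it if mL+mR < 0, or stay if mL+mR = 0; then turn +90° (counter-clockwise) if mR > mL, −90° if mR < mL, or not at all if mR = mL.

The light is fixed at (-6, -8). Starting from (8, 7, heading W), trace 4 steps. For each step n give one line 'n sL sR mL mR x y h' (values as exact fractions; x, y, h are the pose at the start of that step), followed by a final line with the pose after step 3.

n=0: pose=(8,7,W); sL=120/317, sR=120/377; mL=60/317, mR=26220/119509; mL+mR=48840/119509 → advance +1; mR−mL=3600/119509 → turn +1·90°
n=1: pose=(7,7,S); sL=6/17, sR=5/12; mL=3/17, mR=59/408; mL+mR=131/408 → advance +1; mR−mL=-13/408 → turn -1·90°
n=2: pose=(7,6,W); sL=120/269, sR=24/65; mL=60/269, mR=4572/17485; mL+mR=8472/17485 → advance +1; mR−mL=672/17485 → turn +1·90°
n=3: pose=(6,6,S); sL=12/29, sR=60/121; mL=6/29, mR=582/3509; mL+mR=1308/3509 → advance +1; mR−mL=-144/3509 → turn -1·90°

0 120/317 120/377 60/317 26220/119509 8 7 W
1 6/17 5/12 3/17 59/408 7 7 S
2 120/269 24/65 60/269 4572/17485 7 6 W
3 12/29 60/121 6/29 582/3509 6 6 S
final 6 5 W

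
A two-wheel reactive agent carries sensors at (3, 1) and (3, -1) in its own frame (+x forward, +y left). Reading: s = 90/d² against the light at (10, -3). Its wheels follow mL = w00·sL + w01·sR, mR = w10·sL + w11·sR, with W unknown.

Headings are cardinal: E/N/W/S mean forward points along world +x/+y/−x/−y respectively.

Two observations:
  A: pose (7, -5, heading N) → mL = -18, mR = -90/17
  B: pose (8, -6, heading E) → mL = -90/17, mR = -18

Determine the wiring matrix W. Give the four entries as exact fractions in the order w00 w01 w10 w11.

0 -1 -1 0

obs A: pose=(7,-5,N) → sL=90/17, sR=18, mL=-18, mR=-90/17
obs B: pose=(8,-6,E) → sL=18, sR=90/17, mL=-90/17, mR=-18
sensor matrix S = [[90/17, 18], [18, 90/17]]; det S = -85536/289
solve [mL_A; mL_B] = S·[w00; w01] and [mR_A; mR_B] = S·[w10; w11]:
  w00 = 0, w01 = -1, w10 = -1, w11 = 0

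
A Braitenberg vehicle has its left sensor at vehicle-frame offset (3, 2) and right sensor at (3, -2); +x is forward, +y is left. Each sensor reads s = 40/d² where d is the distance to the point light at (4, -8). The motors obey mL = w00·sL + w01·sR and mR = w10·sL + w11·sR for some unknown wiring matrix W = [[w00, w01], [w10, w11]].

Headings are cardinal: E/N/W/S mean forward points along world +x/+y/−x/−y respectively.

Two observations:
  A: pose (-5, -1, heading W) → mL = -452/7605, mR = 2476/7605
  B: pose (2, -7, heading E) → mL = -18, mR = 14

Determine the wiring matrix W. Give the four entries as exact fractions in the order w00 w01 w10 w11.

obs A: pose=(-5,-1,W) → sL=40/169, sR=8/45, mL=-452/7605, mR=2476/7605
obs B: pose=(2,-7,E) → sL=4, sR=20, mL=-18, mR=14
sensor matrix S = [[40/169, 8/45], [4, 20]]; det S = 30592/7605
solve [mL_A; mL_B] = S·[w00; w01] and [mR_A; mR_B] = S·[w10; w11]:
  w00 = 1/2, w01 = -1, w10 = 1, w11 = 1/2

1/2 -1 1 1/2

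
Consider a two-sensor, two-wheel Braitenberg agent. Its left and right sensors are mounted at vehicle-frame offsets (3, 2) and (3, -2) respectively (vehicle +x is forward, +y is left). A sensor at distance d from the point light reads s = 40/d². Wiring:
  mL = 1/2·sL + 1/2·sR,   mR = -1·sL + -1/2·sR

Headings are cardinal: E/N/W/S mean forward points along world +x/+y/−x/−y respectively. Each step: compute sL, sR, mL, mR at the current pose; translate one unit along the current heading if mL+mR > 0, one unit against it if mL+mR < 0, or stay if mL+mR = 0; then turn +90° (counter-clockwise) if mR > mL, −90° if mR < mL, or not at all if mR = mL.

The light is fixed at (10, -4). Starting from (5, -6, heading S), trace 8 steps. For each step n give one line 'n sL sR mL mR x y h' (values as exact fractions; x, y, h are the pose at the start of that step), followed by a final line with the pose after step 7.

0 20/17 20/37 540/629 -910/629 5 -6 S
1 40/73 8/13 552/949 -812/949 5 -5 W
2 1 5 3 -7/2 6 -5 N
3 40 40/17 360/17 -700/17 6 -6 E
4 20/17 20/37 540/629 -910/629 5 -6 S
5 40/73 8/13 552/949 -812/949 5 -5 W
6 1 5 3 -7/2 6 -5 N
7 40 40/17 360/17 -700/17 6 -6 E
final 5 -6 S

n=0: pose=(5,-6,S); sL=20/17, sR=20/37; mL=540/629, mR=-910/629; mL+mR=-10/17 → advance -1; mR−mL=-1450/629 → turn -1·90°
n=1: pose=(5,-5,W); sL=40/73, sR=8/13; mL=552/949, mR=-812/949; mL+mR=-20/73 → advance -1; mR−mL=-1364/949 → turn -1·90°
n=2: pose=(6,-5,N); sL=1, sR=5; mL=3, mR=-7/2; mL+mR=-1/2 → advance -1; mR−mL=-13/2 → turn -1·90°
n=3: pose=(6,-6,E); sL=40, sR=40/17; mL=360/17, mR=-700/17; mL+mR=-20 → advance -1; mR−mL=-1060/17 → turn -1·90°
n=4: pose=(5,-6,S); sL=20/17, sR=20/37; mL=540/629, mR=-910/629; mL+mR=-10/17 → advance -1; mR−mL=-1450/629 → turn -1·90°
n=5: pose=(5,-5,W); sL=40/73, sR=8/13; mL=552/949, mR=-812/949; mL+mR=-20/73 → advance -1; mR−mL=-1364/949 → turn -1·90°
n=6: pose=(6,-5,N); sL=1, sR=5; mL=3, mR=-7/2; mL+mR=-1/2 → advance -1; mR−mL=-13/2 → turn -1·90°
n=7: pose=(6,-6,E); sL=40, sR=40/17; mL=360/17, mR=-700/17; mL+mR=-20 → advance -1; mR−mL=-1060/17 → turn -1·90°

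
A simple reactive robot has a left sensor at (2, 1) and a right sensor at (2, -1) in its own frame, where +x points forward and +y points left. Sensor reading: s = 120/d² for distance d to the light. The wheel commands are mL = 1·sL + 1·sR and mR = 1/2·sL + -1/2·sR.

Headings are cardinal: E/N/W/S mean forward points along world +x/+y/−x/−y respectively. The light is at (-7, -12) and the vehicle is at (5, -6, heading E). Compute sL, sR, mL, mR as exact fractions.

left sensor world pos  = (7, -5); dL² = 245
right sensor world pos = (7, -7); dR² = 221
sL = 120/245 = 24/49
sR = 120/221 = 120/221
mL = 1·sL + 1·sR = 11184/10829
mR = 1/2·sL + -1/2·sR = -288/10829

24/49 120/221 11184/10829 -288/10829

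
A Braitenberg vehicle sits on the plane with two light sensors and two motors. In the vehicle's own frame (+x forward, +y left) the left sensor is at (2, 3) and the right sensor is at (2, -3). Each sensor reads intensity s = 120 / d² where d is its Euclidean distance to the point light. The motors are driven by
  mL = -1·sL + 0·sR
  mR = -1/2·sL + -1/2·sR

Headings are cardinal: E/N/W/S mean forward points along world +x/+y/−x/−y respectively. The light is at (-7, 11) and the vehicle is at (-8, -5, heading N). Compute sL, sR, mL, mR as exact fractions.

left sensor world pos  = (-11, -3); dL² = 212
right sensor world pos = (-5, -3); dR² = 200
sL = 120/212 = 30/53
sR = 120/200 = 3/5
mL = -1·sL + 0·sR = -30/53
mR = -1/2·sL + -1/2·sR = -309/530

30/53 3/5 -30/53 -309/530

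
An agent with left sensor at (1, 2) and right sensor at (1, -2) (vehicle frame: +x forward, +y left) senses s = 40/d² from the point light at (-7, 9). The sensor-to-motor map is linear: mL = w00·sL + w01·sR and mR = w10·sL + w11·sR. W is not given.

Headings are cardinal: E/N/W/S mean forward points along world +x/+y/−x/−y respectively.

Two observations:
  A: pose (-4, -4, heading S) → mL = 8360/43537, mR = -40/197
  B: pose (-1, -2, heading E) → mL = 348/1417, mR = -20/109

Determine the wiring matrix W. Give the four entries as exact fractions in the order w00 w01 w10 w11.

obs A: pose=(-4,-4,S) → sL=40/221, sR=40/197, mL=8360/43537, mR=-40/197
obs B: pose=(-1,-2,E) → sL=4/13, sR=20/109, mL=348/1417, mR=-20/109
sensor matrix S = [[40/221, 40/197], [4/13, 20/109]]; det S = -138880/4745533
solve [mL_A; mL_B] = S·[w00; w01] and [mR_A; mR_B] = S·[w10; w11]:
  w00 = 1/2, w01 = 1/2, w10 = 0, w11 = -1

1/2 1/2 0 -1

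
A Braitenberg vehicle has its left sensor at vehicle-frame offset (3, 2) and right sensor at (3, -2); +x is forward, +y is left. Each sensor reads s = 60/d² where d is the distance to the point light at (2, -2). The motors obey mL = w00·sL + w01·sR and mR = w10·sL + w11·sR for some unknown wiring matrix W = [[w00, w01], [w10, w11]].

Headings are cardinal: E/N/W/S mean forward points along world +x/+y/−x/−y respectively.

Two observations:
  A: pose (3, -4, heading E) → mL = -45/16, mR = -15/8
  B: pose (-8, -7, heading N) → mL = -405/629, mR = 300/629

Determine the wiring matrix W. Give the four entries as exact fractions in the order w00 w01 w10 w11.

-1/2 -1/2 -1 1

obs A: pose=(3,-4,E) → sL=15/4, sR=15/8, mL=-45/16, mR=-15/8
obs B: pose=(-8,-7,N) → sL=15/37, sR=15/17, mL=-405/629, mR=300/629
sensor matrix S = [[15/4, 15/8], [15/37, 15/17]]; det S = 12825/5032
solve [mL_A; mL_B] = S·[w00; w01] and [mR_A; mR_B] = S·[w10; w11]:
  w00 = -1/2, w01 = -1/2, w10 = -1, w11 = 1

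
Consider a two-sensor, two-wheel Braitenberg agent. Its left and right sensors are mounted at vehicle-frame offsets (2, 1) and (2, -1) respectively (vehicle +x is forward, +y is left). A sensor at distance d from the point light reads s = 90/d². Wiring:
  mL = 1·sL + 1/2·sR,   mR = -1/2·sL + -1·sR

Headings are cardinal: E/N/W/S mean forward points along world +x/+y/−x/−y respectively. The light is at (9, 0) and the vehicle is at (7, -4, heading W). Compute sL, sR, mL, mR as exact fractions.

left sensor world pos  = (5, -5); dL² = 41
right sensor world pos = (5, -3); dR² = 25
sL = 90/41 = 90/41
sR = 90/25 = 18/5
mL = 1·sL + 1/2·sR = 819/205
mR = -1/2·sL + -1·sR = -963/205

90/41 18/5 819/205 -963/205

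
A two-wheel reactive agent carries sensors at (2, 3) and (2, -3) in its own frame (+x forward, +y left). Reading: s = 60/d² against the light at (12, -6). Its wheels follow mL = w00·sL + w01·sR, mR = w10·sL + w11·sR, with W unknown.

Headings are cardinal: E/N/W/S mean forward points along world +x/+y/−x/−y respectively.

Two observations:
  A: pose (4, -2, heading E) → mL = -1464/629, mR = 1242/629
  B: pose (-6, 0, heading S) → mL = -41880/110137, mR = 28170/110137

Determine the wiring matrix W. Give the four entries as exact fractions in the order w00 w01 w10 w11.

-1 -1 1/2 1

obs A: pose=(4,-2,E) → sL=12/17, sR=60/37, mL=-1464/629, mR=1242/629
obs B: pose=(-6,0,S) → sL=60/241, sR=60/457, mL=-41880/110137, mR=28170/110137
sensor matrix S = [[12/17, 60/37], [60/241, 60/457]]; det S = -21548160/69276173
solve [mL_A; mL_B] = S·[w00; w01] and [mR_A; mR_B] = S·[w10; w11]:
  w00 = -1, w01 = -1, w10 = 1/2, w11 = 1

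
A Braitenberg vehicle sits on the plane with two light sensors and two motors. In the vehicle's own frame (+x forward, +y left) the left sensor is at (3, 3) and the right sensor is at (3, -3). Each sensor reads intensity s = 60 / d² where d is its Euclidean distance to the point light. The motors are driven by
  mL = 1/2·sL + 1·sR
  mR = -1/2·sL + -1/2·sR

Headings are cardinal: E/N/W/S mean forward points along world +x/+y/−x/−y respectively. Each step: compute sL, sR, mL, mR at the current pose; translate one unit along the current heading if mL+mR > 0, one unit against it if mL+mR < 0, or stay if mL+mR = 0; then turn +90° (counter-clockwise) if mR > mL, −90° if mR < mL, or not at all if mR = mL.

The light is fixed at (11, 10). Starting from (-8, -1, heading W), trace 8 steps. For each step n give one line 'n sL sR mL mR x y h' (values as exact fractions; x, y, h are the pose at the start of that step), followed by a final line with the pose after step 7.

0 3/34 15/137 1431/9316 -921/9316 -8 -1 W
1 60/593 60/353 46170/209329 -28380/209329 -9 -1 N
2 30/169 30/229 8505/38701 -5970/38701 -9 0 E
3 12/85 60/653 9018/55505 -6468/55505 -8 0 S
4 3/34 15/137 1431/9316 -921/9316 -8 -1 W
5 60/593 60/353 46170/209329 -28380/209329 -9 -1 N
6 30/169 30/229 8505/38701 -5970/38701 -9 0 E
7 12/85 60/653 9018/55505 -6468/55505 -8 0 S
final -8 -1 W

n=0: pose=(-8,-1,W); sL=3/34, sR=15/137; mL=1431/9316, mR=-921/9316; mL+mR=15/274 → advance +1; mR−mL=-588/2329 → turn -1·90°
n=1: pose=(-9,-1,N); sL=60/593, sR=60/353; mL=46170/209329, mR=-28380/209329; mL+mR=30/353 → advance +1; mR−mL=-74550/209329 → turn -1·90°
n=2: pose=(-9,0,E); sL=30/169, sR=30/229; mL=8505/38701, mR=-5970/38701; mL+mR=15/229 → advance +1; mR−mL=-14475/38701 → turn -1·90°
n=3: pose=(-8,0,S); sL=12/85, sR=60/653; mL=9018/55505, mR=-6468/55505; mL+mR=30/653 → advance +1; mR−mL=-15486/55505 → turn -1·90°
n=4: pose=(-8,-1,W); sL=3/34, sR=15/137; mL=1431/9316, mR=-921/9316; mL+mR=15/274 → advance +1; mR−mL=-588/2329 → turn -1·90°
n=5: pose=(-9,-1,N); sL=60/593, sR=60/353; mL=46170/209329, mR=-28380/209329; mL+mR=30/353 → advance +1; mR−mL=-74550/209329 → turn -1·90°
n=6: pose=(-9,0,E); sL=30/169, sR=30/229; mL=8505/38701, mR=-5970/38701; mL+mR=15/229 → advance +1; mR−mL=-14475/38701 → turn -1·90°
n=7: pose=(-8,0,S); sL=12/85, sR=60/653; mL=9018/55505, mR=-6468/55505; mL+mR=30/653 → advance +1; mR−mL=-15486/55505 → turn -1·90°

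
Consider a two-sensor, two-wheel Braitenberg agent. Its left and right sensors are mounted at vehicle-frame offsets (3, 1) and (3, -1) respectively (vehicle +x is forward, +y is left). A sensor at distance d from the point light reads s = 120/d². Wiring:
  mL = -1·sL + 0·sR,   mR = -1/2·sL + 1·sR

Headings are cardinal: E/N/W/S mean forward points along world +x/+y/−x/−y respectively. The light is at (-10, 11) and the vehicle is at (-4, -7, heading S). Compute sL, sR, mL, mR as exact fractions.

12/49 60/233 -12/49 1542/11417

left sensor world pos  = (-3, -10); dL² = 490
right sensor world pos = (-5, -10); dR² = 466
sL = 120/490 = 12/49
sR = 120/466 = 60/233
mL = -1·sL + 0·sR = -12/49
mR = -1/2·sL + 1·sR = 1542/11417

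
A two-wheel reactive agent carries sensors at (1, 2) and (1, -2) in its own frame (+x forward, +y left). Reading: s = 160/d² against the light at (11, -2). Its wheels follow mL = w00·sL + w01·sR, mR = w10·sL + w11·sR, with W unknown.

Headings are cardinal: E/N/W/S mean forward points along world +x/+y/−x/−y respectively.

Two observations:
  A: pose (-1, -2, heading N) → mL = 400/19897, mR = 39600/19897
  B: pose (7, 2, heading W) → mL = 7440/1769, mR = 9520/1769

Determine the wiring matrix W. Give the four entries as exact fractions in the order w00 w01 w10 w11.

obs A: pose=(-1,-2,N) → sL=160/197, sR=160/101, mL=400/19897, mR=39600/19897
obs B: pose=(7,2,W) → sL=160/29, sR=160/61, mL=7440/1769, mR=9520/1769
sensor matrix S = [[160/197, 160/101], [160/29, 160/61]]; det S = -232652800/35197793
solve [mL_A; mL_B] = S·[w00; w01] and [mR_A; mR_B] = S·[w10; w11]:
  w00 = 1, w01 = -1/2, w10 = 1/2, w11 = 1

1 -1/2 1/2 1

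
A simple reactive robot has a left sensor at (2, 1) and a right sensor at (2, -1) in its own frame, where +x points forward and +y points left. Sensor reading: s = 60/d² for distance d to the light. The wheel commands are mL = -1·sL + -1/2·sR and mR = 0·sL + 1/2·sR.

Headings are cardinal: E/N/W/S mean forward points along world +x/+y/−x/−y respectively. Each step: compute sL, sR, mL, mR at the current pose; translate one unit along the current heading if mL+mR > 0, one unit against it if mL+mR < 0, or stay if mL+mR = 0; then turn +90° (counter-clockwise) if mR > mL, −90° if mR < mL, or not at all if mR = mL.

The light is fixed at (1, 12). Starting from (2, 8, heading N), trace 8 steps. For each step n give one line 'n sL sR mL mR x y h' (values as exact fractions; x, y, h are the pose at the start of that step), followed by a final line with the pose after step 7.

0 15 15/2 -75/4 15/4 2 8 N
1 60/37 60/17 -2130/629 30/17 2 7 W
2 30/29 6/5 -237/145 3/5 3 7 S
3 12/5 60/41 -642/205 30/41 3 8 E
4 15 15/2 -75/4 15/4 2 8 N
5 60/37 60/17 -2130/629 30/17 2 7 W
6 30/29 6/5 -237/145 3/5 3 7 S
7 12/5 60/41 -642/205 30/41 3 8 E
final 2 8 N

n=0: pose=(2,8,N); sL=15, sR=15/2; mL=-75/4, mR=15/4; mL+mR=-15 → advance -1; mR−mL=45/2 → turn +1·90°
n=1: pose=(2,7,W); sL=60/37, sR=60/17; mL=-2130/629, mR=30/17; mL+mR=-60/37 → advance -1; mR−mL=3240/629 → turn +1·90°
n=2: pose=(3,7,S); sL=30/29, sR=6/5; mL=-237/145, mR=3/5; mL+mR=-30/29 → advance -1; mR−mL=324/145 → turn +1·90°
n=3: pose=(3,8,E); sL=12/5, sR=60/41; mL=-642/205, mR=30/41; mL+mR=-12/5 → advance -1; mR−mL=792/205 → turn +1·90°
n=4: pose=(2,8,N); sL=15, sR=15/2; mL=-75/4, mR=15/4; mL+mR=-15 → advance -1; mR−mL=45/2 → turn +1·90°
n=5: pose=(2,7,W); sL=60/37, sR=60/17; mL=-2130/629, mR=30/17; mL+mR=-60/37 → advance -1; mR−mL=3240/629 → turn +1·90°
n=6: pose=(3,7,S); sL=30/29, sR=6/5; mL=-237/145, mR=3/5; mL+mR=-30/29 → advance -1; mR−mL=324/145 → turn +1·90°
n=7: pose=(3,8,E); sL=12/5, sR=60/41; mL=-642/205, mR=30/41; mL+mR=-12/5 → advance -1; mR−mL=792/205 → turn +1·90°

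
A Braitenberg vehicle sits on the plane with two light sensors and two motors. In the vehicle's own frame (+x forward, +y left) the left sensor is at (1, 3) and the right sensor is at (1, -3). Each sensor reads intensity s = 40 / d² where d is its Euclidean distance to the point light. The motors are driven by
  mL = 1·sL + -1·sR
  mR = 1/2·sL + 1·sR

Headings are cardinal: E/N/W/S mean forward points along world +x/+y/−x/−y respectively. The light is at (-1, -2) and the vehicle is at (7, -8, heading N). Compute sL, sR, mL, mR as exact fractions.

4/5 20/73 192/365 246/365

left sensor world pos  = (4, -7); dL² = 50
right sensor world pos = (10, -7); dR² = 146
sL = 40/50 = 4/5
sR = 40/146 = 20/73
mL = 1·sL + -1·sR = 192/365
mR = 1/2·sL + 1·sR = 246/365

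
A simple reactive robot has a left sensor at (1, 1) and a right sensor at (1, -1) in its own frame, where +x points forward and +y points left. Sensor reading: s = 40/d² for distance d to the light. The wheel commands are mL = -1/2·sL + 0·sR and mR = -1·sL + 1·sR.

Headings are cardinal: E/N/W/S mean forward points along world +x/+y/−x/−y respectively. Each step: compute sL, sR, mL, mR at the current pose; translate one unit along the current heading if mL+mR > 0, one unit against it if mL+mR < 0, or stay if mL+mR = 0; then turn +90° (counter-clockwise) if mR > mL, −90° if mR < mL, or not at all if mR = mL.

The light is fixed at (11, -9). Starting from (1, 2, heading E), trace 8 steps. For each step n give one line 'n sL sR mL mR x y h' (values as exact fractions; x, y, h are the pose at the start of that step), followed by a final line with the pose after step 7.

0 8/45 40/181 -4/45 352/8145 1 2 E
1 5/36 10/61 -5/72 55/2196 0 2 N
2 8/45 8/53 -4/45 -64/2385 0 1 W
3 20/81 20/101 -10/81 -400/8181 1 1 S
4 8/45 40/181 -4/45 352/8145 1 2 E
5 5/36 10/61 -5/72 55/2196 0 2 N
6 8/45 8/53 -4/45 -64/2385 0 1 W
7 20/81 20/101 -10/81 -400/8181 1 1 S
final 1 2 E

n=0: pose=(1,2,E); sL=8/45, sR=40/181; mL=-4/45, mR=352/8145; mL+mR=-124/2715 → advance -1; mR−mL=1076/8145 → turn +1·90°
n=1: pose=(0,2,N); sL=5/36, sR=10/61; mL=-5/72, mR=55/2196; mL+mR=-65/1464 → advance -1; mR−mL=415/4392 → turn +1·90°
n=2: pose=(0,1,W); sL=8/45, sR=8/53; mL=-4/45, mR=-64/2385; mL+mR=-92/795 → advance -1; mR−mL=148/2385 → turn +1·90°
n=3: pose=(1,1,S); sL=20/81, sR=20/101; mL=-10/81, mR=-400/8181; mL+mR=-470/2727 → advance -1; mR−mL=610/8181 → turn +1·90°
n=4: pose=(1,2,E); sL=8/45, sR=40/181; mL=-4/45, mR=352/8145; mL+mR=-124/2715 → advance -1; mR−mL=1076/8145 → turn +1·90°
n=5: pose=(0,2,N); sL=5/36, sR=10/61; mL=-5/72, mR=55/2196; mL+mR=-65/1464 → advance -1; mR−mL=415/4392 → turn +1·90°
n=6: pose=(0,1,W); sL=8/45, sR=8/53; mL=-4/45, mR=-64/2385; mL+mR=-92/795 → advance -1; mR−mL=148/2385 → turn +1·90°
n=7: pose=(1,1,S); sL=20/81, sR=20/101; mL=-10/81, mR=-400/8181; mL+mR=-470/2727 → advance -1; mR−mL=610/8181 → turn +1·90°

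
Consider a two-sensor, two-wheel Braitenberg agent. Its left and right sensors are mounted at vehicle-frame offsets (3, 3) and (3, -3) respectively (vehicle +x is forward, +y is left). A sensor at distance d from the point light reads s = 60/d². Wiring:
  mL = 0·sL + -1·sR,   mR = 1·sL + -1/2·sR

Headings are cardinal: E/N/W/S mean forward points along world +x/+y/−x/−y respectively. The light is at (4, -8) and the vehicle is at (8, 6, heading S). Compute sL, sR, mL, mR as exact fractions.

6/17 30/61 -30/61 111/1037

left sensor world pos  = (11, 3); dL² = 170
right sensor world pos = (5, 3); dR² = 122
sL = 60/170 = 6/17
sR = 60/122 = 30/61
mL = 0·sL + -1·sR = -30/61
mR = 1·sL + -1/2·sR = 111/1037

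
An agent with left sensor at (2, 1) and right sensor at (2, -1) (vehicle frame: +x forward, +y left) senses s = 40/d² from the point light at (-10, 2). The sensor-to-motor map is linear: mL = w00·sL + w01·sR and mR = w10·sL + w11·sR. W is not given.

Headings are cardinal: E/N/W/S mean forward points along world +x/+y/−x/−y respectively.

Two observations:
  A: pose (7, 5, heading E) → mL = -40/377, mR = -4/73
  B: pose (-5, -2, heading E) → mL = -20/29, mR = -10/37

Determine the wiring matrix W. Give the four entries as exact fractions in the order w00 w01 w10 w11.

-1 0 0 -1/2

obs A: pose=(7,5,E) → sL=40/377, sR=8/73, mL=-40/377, mR=-4/73
obs B: pose=(-5,-2,E) → sL=20/29, sR=20/37, mL=-20/29, mR=-10/37
sensor matrix S = [[40/377, 8/73], [20/29, 20/37]]; det S = -640/35113
solve [mL_A; mL_B] = S·[w00; w01] and [mR_A; mR_B] = S·[w10; w11]:
  w00 = -1, w01 = 0, w10 = 0, w11 = -1/2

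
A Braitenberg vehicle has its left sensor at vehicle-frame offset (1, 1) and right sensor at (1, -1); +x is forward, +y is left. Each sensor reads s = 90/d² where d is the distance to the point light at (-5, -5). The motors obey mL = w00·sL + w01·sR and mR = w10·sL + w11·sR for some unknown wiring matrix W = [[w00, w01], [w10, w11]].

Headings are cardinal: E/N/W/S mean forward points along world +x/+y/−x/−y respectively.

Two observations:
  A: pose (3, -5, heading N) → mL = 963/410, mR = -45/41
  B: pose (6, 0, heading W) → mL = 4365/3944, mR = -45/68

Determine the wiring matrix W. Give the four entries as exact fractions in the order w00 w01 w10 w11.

obs A: pose=(3,-5,N) → sL=9/5, sR=45/41, mL=963/410, mR=-45/41
obs B: pose=(6,0,W) → sL=45/58, sR=45/68, mL=4365/3944, mR=-45/68
sensor matrix S = [[9/5, 45/41], [45/58, 45/68]]; det S = 27459/80852
solve [mL_A; mL_B] = S·[w00; w01] and [mR_A; mR_B] = S·[w10; w11]:
  w00 = 1, w01 = 1/2, w10 = 0, w11 = -1

1 1/2 0 -1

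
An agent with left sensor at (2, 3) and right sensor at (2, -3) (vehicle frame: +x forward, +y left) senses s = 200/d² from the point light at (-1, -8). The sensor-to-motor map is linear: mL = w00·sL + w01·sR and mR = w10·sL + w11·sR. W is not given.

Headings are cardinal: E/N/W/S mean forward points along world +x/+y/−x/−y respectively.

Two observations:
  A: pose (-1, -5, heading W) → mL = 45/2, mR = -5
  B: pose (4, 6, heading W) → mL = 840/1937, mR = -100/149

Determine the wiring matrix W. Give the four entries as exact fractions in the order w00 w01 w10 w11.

1/2 -1/2 0 -1

obs A: pose=(-1,-5,W) → sL=50, sR=5, mL=45/2, mR=-5
obs B: pose=(4,6,W) → sL=20/13, sR=100/149, mL=840/1937, mR=-100/149
sensor matrix S = [[50, 5], [20/13, 100/149]]; det S = 50100/1937
solve [mL_A; mL_B] = S·[w00; w01] and [mR_A; mR_B] = S·[w10; w11]:
  w00 = 1/2, w01 = -1/2, w10 = 0, w11 = -1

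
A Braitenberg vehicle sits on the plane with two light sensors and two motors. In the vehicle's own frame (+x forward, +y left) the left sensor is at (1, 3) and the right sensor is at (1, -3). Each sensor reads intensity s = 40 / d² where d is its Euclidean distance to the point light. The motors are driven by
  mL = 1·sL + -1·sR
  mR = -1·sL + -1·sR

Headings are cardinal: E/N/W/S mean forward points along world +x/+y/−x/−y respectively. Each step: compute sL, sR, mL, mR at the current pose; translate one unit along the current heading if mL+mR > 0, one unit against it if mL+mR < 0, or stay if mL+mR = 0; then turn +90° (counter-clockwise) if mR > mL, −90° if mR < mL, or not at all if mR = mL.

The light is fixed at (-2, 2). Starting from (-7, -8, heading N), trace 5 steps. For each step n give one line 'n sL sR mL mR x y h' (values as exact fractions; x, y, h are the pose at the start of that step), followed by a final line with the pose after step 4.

n=0: pose=(-7,-8,N); sL=8/29, sR=8/17; mL=-96/493, mR=-368/493; mL+mR=-16/17 → advance -1; mR−mL=-16/29 → turn -1·90°
n=1: pose=(-7,-9,E); sL=1/2, sR=10/53; mL=33/106, mR=-73/106; mL+mR=-20/53 → advance -1; mR−mL=-1 → turn -1·90°
n=2: pose=(-8,-9,S); sL=40/153, sR=8/45; mL=64/765, mR=-112/255; mL+mR=-16/45 → advance -1; mR−mL=-80/153 → turn -1·90°
n=3: pose=(-8,-8,W); sL=20/109, sR=20/49; mL=-1200/5341, mR=-3160/5341; mL+mR=-40/49 → advance -1; mR−mL=-40/109 → turn -1·90°
n=4: pose=(-7,-8,N); sL=8/29, sR=8/17; mL=-96/493, mR=-368/493; mL+mR=-16/17 → advance -1; mR−mL=-16/29 → turn -1·90°

0 8/29 8/17 -96/493 -368/493 -7 -8 N
1 1/2 10/53 33/106 -73/106 -7 -9 E
2 40/153 8/45 64/765 -112/255 -8 -9 S
3 20/109 20/49 -1200/5341 -3160/5341 -8 -8 W
4 8/29 8/17 -96/493 -368/493 -7 -8 N
final -7 -9 E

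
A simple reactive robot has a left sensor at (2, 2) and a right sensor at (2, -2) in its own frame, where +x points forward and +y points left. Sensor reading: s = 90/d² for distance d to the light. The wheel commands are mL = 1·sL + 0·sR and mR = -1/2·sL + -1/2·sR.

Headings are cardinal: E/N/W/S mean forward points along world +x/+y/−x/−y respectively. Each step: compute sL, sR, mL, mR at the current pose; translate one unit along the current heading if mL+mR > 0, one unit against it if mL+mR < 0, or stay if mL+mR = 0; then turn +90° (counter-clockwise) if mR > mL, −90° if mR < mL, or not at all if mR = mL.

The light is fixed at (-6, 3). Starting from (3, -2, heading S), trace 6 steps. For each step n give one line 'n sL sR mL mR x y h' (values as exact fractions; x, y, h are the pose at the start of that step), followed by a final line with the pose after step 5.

n=0: pose=(3,-2,S); sL=9/17, sR=45/49; mL=9/17, mR=-603/833; mL+mR=-162/833 → advance -1; mR−mL=-1044/833 → turn -1·90°
n=1: pose=(3,-1,W); sL=18/17, sR=90/53; mL=18/17, mR=-1242/901; mL+mR=-288/901 → advance -1; mR−mL=-2196/901 → turn -1·90°
n=2: pose=(4,-1,N); sL=45/34, sR=45/74; mL=45/34, mR=-1215/1258; mL+mR=225/629 → advance +1; mR−mL=-1440/629 → turn -1·90°
n=3: pose=(4,0,E); sL=18/29, sR=90/169; mL=18/29, mR=-2826/4901; mL+mR=216/4901 → advance +1; mR−mL=-5868/4901 → turn -1·90°
n=4: pose=(5,0,S); sL=45/97, sR=45/53; mL=45/97, mR=-3375/5141; mL+mR=-990/5141 → advance -1; mR−mL=-5760/5141 → turn -1·90°
n=5: pose=(5,1,W); sL=90/97, sR=10/9; mL=90/97, mR=-890/873; mL+mR=-80/873 → advance -1; mR−mL=-1700/873 → turn -1·90°

0 9/17 45/49 9/17 -603/833 3 -2 S
1 18/17 90/53 18/17 -1242/901 3 -1 W
2 45/34 45/74 45/34 -1215/1258 4 -1 N
3 18/29 90/169 18/29 -2826/4901 4 0 E
4 45/97 45/53 45/97 -3375/5141 5 0 S
5 90/97 10/9 90/97 -890/873 5 1 W
final 6 1 N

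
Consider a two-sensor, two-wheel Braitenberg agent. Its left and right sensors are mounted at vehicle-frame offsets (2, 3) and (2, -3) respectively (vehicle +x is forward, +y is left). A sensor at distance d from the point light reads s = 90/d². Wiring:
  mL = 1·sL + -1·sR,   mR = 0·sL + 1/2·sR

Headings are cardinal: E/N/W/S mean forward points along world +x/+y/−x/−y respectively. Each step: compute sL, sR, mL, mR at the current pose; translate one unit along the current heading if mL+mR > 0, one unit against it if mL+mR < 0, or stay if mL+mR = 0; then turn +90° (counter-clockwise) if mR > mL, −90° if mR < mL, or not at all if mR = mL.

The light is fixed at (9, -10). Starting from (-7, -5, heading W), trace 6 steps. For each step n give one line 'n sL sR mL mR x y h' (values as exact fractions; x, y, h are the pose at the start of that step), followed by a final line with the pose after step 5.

0 45/164 45/194 675/15908 45/388 -7 -5 W
1 18/41 90/409 3672/16769 45/409 -8 -5 S
2 45/181 9/41 216/7421 9/82 -8 -6 W
3 90/229 18/89 3888/20381 9/89 -9 -6 S
4 9/40 45/218 81/4360 45/436 -9 -7 W
5 90/257 18/97 4104/24929 9/97 -10 -7 S
final -10 -8 W

n=0: pose=(-7,-5,W); sL=45/164, sR=45/194; mL=675/15908, mR=45/388; mL+mR=630/3977 → advance +1; mR−mL=585/7954 → turn +1·90°
n=1: pose=(-8,-5,S); sL=18/41, sR=90/409; mL=3672/16769, mR=45/409; mL+mR=5517/16769 → advance +1; mR−mL=-1827/16769 → turn -1·90°
n=2: pose=(-8,-6,W); sL=45/181, sR=9/41; mL=216/7421, mR=9/82; mL+mR=2061/14842 → advance +1; mR−mL=1197/14842 → turn +1·90°
n=3: pose=(-9,-6,S); sL=90/229, sR=18/89; mL=3888/20381, mR=9/89; mL+mR=5949/20381 → advance +1; mR−mL=-1827/20381 → turn -1·90°
n=4: pose=(-9,-7,W); sL=9/40, sR=45/218; mL=81/4360, mR=45/436; mL+mR=531/4360 → advance +1; mR−mL=369/4360 → turn +1·90°
n=5: pose=(-10,-7,S); sL=90/257, sR=18/97; mL=4104/24929, mR=9/97; mL+mR=6417/24929 → advance +1; mR−mL=-1791/24929 → turn -1·90°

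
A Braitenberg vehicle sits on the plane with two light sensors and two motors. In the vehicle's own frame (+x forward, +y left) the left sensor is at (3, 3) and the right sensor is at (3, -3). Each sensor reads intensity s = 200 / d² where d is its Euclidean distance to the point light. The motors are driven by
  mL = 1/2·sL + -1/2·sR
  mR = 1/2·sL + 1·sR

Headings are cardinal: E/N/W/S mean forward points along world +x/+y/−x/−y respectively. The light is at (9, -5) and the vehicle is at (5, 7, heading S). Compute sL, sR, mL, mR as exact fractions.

100/41 20/13 240/533 1470/533

left sensor world pos  = (8, 4); dL² = 82
right sensor world pos = (2, 4); dR² = 130
sL = 200/82 = 100/41
sR = 200/130 = 20/13
mL = 1/2·sL + -1/2·sR = 240/533
mR = 1/2·sL + 1·sR = 1470/533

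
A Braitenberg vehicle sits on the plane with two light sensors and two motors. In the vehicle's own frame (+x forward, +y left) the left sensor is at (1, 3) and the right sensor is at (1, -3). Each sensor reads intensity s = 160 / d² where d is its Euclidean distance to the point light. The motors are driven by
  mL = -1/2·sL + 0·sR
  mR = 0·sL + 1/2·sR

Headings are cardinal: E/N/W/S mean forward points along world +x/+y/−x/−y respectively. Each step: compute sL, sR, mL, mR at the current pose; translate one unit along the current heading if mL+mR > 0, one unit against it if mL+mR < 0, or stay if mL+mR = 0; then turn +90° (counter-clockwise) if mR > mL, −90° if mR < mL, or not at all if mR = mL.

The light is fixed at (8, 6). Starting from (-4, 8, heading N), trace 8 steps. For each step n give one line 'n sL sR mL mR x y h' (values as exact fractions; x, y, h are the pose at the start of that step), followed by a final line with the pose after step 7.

n=0: pose=(-4,8,N); sL=80/117, sR=16/9; mL=-40/117, mR=8/9; mL+mR=64/117 → advance +1; mR−mL=16/13 → turn +1·90°
n=1: pose=(-4,9,W); sL=160/169, sR=32/41; mL=-80/169, mR=16/41; mL+mR=-576/6929 → advance -1; mR−mL=5984/6929 → turn +1·90°
n=2: pose=(-3,9,S); sL=40/17, sR=4/5; mL=-20/17, mR=2/5; mL+mR=-66/85 → advance -1; mR−mL=134/85 → turn +1·90°
n=3: pose=(-3,10,E); sL=160/149, sR=160/101; mL=-80/149, mR=80/101; mL+mR=3840/15049 → advance +1; mR−mL=20000/15049 → turn +1·90°
n=4: pose=(-2,10,N); sL=80/97, sR=80/37; mL=-40/97, mR=40/37; mL+mR=2400/3589 → advance +1; mR−mL=5360/3589 → turn +1·90°
n=5: pose=(-2,11,W); sL=32/25, sR=32/37; mL=-16/25, mR=16/37; mL+mR=-192/925 → advance -1; mR−mL=992/925 → turn +1·90°
n=6: pose=(-1,11,S); sL=40/13, sR=1; mL=-20/13, mR=1/2; mL+mR=-27/26 → advance -1; mR−mL=53/26 → turn +1·90°
n=7: pose=(-1,12,E); sL=32/29, sR=160/73; mL=-16/29, mR=80/73; mL+mR=1152/2117 → advance +1; mR−mL=3488/2117 → turn +1·90°

0 80/117 16/9 -40/117 8/9 -4 8 N
1 160/169 32/41 -80/169 16/41 -4 9 W
2 40/17 4/5 -20/17 2/5 -3 9 S
3 160/149 160/101 -80/149 80/101 -3 10 E
4 80/97 80/37 -40/97 40/37 -2 10 N
5 32/25 32/37 -16/25 16/37 -2 11 W
6 40/13 1 -20/13 1/2 -1 11 S
7 32/29 160/73 -16/29 80/73 -1 12 E
final 0 12 N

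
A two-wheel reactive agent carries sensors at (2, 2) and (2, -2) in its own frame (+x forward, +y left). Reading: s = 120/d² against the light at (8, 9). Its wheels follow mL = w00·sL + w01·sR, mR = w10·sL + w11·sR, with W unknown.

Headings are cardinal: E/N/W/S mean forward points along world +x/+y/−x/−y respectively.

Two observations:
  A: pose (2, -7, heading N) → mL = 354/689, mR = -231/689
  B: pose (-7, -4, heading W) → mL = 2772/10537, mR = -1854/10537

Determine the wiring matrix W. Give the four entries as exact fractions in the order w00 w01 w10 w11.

1/2 1/2 1/2 -1

obs A: pose=(2,-7,N) → sL=6/13, sR=30/53, mL=354/689, mR=-231/689
obs B: pose=(-7,-4,W) → sL=60/257, sR=12/41, mL=2772/10537, mR=-1854/10537
sensor matrix S = [[6/13, 30/53], [60/257, 12/41]]; det S = 21312/7259993
solve [mL_A; mL_B] = S·[w00; w01] and [mR_A; mR_B] = S·[w10; w11]:
  w00 = 1/2, w01 = 1/2, w10 = 1/2, w11 = -1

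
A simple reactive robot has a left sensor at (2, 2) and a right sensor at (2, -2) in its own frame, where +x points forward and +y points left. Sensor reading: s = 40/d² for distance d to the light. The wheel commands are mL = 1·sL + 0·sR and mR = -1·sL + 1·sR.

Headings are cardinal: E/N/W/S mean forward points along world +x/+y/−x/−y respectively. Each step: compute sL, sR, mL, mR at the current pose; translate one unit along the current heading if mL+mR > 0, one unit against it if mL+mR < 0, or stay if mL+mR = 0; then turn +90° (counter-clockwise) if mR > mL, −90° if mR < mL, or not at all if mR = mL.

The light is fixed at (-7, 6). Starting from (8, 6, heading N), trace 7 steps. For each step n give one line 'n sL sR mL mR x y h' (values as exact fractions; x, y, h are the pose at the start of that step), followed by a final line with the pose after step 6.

0 40/173 40/293 40/173 -4800/50689 8 6 N
1 20/149 4/29 20/149 16/4321 8 7 E
2 8/65 40/197 8/65 1024/12805 9 7 S
3 1/5 1/5 1/5 0 9 6 W
4 40/173 40/293 40/173 -4800/50689 8 6 N
5 20/149 4/29 20/149 16/4321 8 7 E
6 8/65 40/197 8/65 1024/12805 9 7 S
final 9 6 W

n=0: pose=(8,6,N); sL=40/173, sR=40/293; mL=40/173, mR=-4800/50689; mL+mR=40/293 → advance +1; mR−mL=-16520/50689 → turn -1·90°
n=1: pose=(8,7,E); sL=20/149, sR=4/29; mL=20/149, mR=16/4321; mL+mR=4/29 → advance +1; mR−mL=-564/4321 → turn -1·90°
n=2: pose=(9,7,S); sL=8/65, sR=40/197; mL=8/65, mR=1024/12805; mL+mR=40/197 → advance +1; mR−mL=-552/12805 → turn -1·90°
n=3: pose=(9,6,W); sL=1/5, sR=1/5; mL=1/5, mR=0; mL+mR=1/5 → advance +1; mR−mL=-1/5 → turn -1·90°
n=4: pose=(8,6,N); sL=40/173, sR=40/293; mL=40/173, mR=-4800/50689; mL+mR=40/293 → advance +1; mR−mL=-16520/50689 → turn -1·90°
n=5: pose=(8,7,E); sL=20/149, sR=4/29; mL=20/149, mR=16/4321; mL+mR=4/29 → advance +1; mR−mL=-564/4321 → turn -1·90°
n=6: pose=(9,7,S); sL=8/65, sR=40/197; mL=8/65, mR=1024/12805; mL+mR=40/197 → advance +1; mR−mL=-552/12805 → turn -1·90°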